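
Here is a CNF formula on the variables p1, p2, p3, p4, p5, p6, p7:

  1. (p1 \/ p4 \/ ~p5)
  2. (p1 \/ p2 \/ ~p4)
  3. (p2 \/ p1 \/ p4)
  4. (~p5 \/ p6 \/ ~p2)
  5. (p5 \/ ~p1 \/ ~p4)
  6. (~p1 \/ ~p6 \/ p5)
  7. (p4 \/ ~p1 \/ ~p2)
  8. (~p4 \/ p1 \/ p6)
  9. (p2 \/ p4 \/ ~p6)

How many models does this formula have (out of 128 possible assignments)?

36

Case analysis on p1 and p4:
  p1=1, p4=1: p3, p7 free; 3 ways for (p2,p5,p6) × 2^2 = 12.
  p1=1, p4=0: forces p2=0; p6=0; p3, p5, p7 free → 2^3 = 8.
  p1=0, p4=1: forces p2=1; p6=1; p3, p5, p7 free → 2^3 = 8.
  p1=0, p4=0: forces p2=1; p5=0; p3, p6, p7 free → 2^3 = 8.
Total: 12 + 8 + 8 + 8 = 36.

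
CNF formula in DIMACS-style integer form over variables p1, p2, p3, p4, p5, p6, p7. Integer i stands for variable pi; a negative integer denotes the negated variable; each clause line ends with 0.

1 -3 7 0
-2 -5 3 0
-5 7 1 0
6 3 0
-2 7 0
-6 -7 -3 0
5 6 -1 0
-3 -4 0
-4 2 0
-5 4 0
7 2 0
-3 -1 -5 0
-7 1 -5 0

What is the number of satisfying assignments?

Case analysis on p3 and p5:
  p3=1, p5=1: a clause becomes empty — 0.
  p3=1, p5=0: remaining (p1,p2,p4,p6,p7) ∈ {(0,0,0,0,1); (0,1,0,0,1)} — 2.
  p3=0, p5=1: a clause becomes empty — 0.
  p3=0, p5=0: p1 free; 3 ways for (p2,p4,p6,p7) × 2^1 = 6.
Total: 0 + 2 + 0 + 6 = 8.

8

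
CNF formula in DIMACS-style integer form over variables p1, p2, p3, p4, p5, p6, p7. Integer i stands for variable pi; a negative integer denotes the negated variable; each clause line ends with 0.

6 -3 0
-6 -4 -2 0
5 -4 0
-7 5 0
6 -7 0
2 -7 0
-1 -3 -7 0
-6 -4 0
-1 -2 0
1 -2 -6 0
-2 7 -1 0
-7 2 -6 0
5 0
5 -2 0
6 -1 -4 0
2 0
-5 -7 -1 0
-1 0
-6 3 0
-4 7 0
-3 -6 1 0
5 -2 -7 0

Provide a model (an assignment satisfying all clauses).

p1=False  p2=True  p3=False  p4=False  p5=True  p6=False  p7=False

Check each clause:
  1. (¬p3 ∨ p6) — ¬p3 is true.
  2. (¬p2 ∨ ¬p4 ∨ ¬p6) — ¬p6 is true.
  3. (p5 ∨ ¬p4) — ¬p4 is true.
  4. (¬p7 ∨ p5) — ¬p7 is true.
  5. (p6 ∨ ¬p7) — ¬p7 is true.
  6. (p2 ∨ ¬p7) — ¬p7 is true.
  7. (¬p1 ∨ ¬p3 ∨ ¬p7) — ¬p7 is true.
  8. (¬p4 ∨ ¬p6) — ¬p6 is true.
  9. (¬p2 ∨ ¬p1) — ¬p1 is true.
  10. (p1 ∨ ¬p2 ∨ ¬p6) — ¬p6 is true.
  11. (¬p1 ∨ ¬p2 ∨ p7) — ¬p1 is true.
  12. (p2 ∨ ¬p6 ∨ ¬p7) — ¬p7 is true.
  13. (p5) — p5 is true.
  14. (p5 ∨ ¬p2) — p5 is true.
  15. (¬p1 ∨ ¬p4 ∨ p6) — ¬p4 is true.
  16. (p2) — p2 is true.
  17. (¬p7 ∨ ¬p1 ∨ ¬p5) — ¬p7 is true.
  18. (¬p1) — ¬p1 is true.
  19. (¬p6 ∨ p3) — ¬p6 is true.
  20. (¬p4 ∨ p7) — ¬p4 is true.
  21. (¬p6 ∨ ¬p3 ∨ p1) — ¬p6 is true.
  22. (p5 ∨ ¬p7 ∨ ¬p2) — ¬p7 is true.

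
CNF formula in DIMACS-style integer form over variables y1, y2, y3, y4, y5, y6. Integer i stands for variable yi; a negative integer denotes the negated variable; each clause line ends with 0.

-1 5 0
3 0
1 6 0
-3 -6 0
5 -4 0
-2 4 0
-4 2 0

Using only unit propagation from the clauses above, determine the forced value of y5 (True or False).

True

(y3) is a unit clause: y3 = True.
From (!y3 || !y6) and y3 = True: y6 = False.
In (y6 || y1), y6 is now false; y1 must hold, so y1 = True.
(!y1 || y5): since y1 = True, the clause reduces to (y5). y5 = True.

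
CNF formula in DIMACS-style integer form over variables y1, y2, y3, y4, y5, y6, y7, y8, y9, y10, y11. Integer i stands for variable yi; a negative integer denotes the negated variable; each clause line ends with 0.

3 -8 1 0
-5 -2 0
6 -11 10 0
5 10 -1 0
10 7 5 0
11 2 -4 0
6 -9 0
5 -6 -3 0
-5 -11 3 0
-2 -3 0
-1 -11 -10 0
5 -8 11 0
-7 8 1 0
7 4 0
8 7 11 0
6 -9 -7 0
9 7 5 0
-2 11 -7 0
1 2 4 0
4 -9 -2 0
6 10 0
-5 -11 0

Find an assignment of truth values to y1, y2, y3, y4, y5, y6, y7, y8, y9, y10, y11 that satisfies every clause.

Try y1 = True.
Branch on y2: take y2 = False.
Branch on y3: take y3 = False.
The remaining clauses are satisfied by y4 = False, y5 = False, y6 = False, y7 = True, y8 = False, y9 = False, y10 = True, y11 = False.
Check each clause:
  1. (y3 || y1 || !y8) — !y8 is true.
  2. (!y2 || !y5) — !y5 is true.
  3. (y10 || y6 || !y11) — y10 is true.
  4. (y10 || !y1 || y5) — y10 is true.
  5. (y10 || y7 || y5) — y10 is true.
  6. (y2 || !y4 || y11) — !y4 is true.
  7. (y6 || !y9) — !y9 is true.
  8. (y5 || !y6 || !y3) — !y3 is true.
  9. (!y5 || y3 || !y11) — !y11 is true.
  10. (!y3 || !y2) — !y3 is true.
  11. (!y10 || !y1 || !y11) — !y11 is true.
  12. (y11 || y5 || !y8) — !y8 is true.
  13. (y8 || !y7 || y1) — y1 is true.
  14. (y7 || y4) — y7 is true.
  15. (y7 || y8 || y11) — y7 is true.
  16. (!y7 || y6 || !y9) — !y9 is true.
  17. (y9 || y5 || y7) — y7 is true.
  18. (y11 || !y7 || !y2) — !y2 is true.
  19. (y1 || y2 || y4) — y1 is true.
  20. (!y2 || y4 || !y9) — !y2 is true.
  21. (y6 || y10) — y10 is true.
  22. (!y11 || !y5) — !y5 is true.

y1=True, y2=False, y3=False, y4=False, y5=False, y6=False, y7=True, y8=False, y9=False, y10=True, y11=False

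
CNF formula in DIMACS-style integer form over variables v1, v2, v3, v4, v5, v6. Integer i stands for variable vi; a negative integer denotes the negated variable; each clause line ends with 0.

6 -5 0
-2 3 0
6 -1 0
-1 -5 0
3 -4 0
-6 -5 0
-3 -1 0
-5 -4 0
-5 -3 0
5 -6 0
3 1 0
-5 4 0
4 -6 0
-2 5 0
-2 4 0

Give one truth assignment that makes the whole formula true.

v1=0, v2=0, v3=1, v4=1, v5=0, v6=0

Pure literal: v2 appears only negated; assign v2 = False.
Set v1 = False and propagate.
  then v3 is forced to True.
  then v5 is forced to False.
  then v6 is forced to False.
v4 is now unconstrained; take v4 = True.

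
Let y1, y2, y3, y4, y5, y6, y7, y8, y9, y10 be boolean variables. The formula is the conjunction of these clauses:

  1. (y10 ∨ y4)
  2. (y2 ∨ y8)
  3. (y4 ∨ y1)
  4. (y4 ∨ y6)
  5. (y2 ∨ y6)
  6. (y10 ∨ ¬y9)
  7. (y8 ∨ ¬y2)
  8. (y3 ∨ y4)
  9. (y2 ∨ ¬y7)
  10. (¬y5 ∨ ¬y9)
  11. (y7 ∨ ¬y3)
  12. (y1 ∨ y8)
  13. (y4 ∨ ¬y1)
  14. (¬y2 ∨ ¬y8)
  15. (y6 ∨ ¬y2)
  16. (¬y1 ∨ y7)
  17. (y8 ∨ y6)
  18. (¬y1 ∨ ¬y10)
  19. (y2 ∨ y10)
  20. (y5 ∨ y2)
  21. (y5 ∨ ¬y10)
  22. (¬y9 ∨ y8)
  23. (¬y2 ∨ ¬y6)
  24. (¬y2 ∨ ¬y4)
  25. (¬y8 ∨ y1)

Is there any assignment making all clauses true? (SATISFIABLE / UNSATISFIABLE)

y2 = True:
  propagation gives y8=True; an empty clause results — contradiction.
y2 = False:
  propagation gives y8=True, y6=True, y7=False, y3=False; an empty clause results — contradiction.
Every branch closes, so no satisfying assignment exists.

UNSATISFIABLE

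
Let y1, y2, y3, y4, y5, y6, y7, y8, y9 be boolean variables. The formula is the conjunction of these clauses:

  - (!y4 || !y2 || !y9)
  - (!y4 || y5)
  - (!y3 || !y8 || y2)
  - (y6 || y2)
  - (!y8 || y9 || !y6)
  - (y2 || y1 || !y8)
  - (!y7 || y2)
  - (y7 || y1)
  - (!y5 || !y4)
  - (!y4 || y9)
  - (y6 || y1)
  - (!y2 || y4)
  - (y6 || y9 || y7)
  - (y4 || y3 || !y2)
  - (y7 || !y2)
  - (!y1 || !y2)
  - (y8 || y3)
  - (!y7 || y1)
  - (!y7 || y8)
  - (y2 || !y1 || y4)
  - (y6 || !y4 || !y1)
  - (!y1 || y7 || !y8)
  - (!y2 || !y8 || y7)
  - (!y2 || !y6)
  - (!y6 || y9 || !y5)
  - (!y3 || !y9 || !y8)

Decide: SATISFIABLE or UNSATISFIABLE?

y2 = True:
  propagation gives y4=True, y9=False; an empty clause results — contradiction.
y2 = False:
  propagation gives y6=True, y7=False, y1=True, y4=True; an empty clause results — contradiction.
Every branch closes, so no satisfying assignment exists.

UNSATISFIABLE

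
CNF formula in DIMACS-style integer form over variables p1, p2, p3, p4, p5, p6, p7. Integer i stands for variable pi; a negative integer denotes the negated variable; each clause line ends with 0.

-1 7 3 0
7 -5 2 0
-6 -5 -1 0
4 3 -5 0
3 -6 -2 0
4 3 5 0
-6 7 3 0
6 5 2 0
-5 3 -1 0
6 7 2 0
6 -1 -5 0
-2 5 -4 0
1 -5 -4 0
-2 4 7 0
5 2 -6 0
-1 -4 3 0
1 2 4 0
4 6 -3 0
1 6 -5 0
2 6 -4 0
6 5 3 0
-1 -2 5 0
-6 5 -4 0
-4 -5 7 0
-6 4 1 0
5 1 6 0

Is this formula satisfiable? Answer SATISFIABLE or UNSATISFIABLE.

UNSATISFIABLE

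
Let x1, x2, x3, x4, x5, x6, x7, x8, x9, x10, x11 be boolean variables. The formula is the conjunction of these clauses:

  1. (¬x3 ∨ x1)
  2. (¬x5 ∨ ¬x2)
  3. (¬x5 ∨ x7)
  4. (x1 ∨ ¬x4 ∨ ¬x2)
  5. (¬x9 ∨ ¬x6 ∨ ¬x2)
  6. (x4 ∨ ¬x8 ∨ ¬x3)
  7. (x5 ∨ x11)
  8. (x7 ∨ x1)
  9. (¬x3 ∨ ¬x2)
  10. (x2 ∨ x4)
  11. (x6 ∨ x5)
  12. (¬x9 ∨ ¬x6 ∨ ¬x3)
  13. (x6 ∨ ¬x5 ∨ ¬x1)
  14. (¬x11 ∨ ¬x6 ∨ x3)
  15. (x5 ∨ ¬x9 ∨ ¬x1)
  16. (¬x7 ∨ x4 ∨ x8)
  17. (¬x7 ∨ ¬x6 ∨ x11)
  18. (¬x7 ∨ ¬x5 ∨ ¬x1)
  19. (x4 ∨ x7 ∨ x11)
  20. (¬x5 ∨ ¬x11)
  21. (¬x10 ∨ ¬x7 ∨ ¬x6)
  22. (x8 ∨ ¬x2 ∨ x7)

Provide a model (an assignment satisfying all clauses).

x1=False, x2=False, x3=False, x4=True, x5=True, x6=False, x7=True, x8=True, x9=False, x10=False, x11=False

Check each clause:
  1. (¬x3 ∨ x1) — ¬x3 is true.
  2. (¬x5 ∨ ¬x2) — ¬x2 is true.
  3. (¬x5 ∨ x7) — x7 is true.
  4. (x1 ∨ ¬x4 ∨ ¬x2) — ¬x2 is true.
  5. (¬x9 ∨ ¬x6 ∨ ¬x2) — ¬x6 is true.
  6. (¬x3 ∨ ¬x8 ∨ x4) — x4 is true.
  7. (x5 ∨ x11) — x5 is true.
  8. (x7 ∨ x1) — x7 is true.
  9. (¬x2 ∨ ¬x3) — ¬x3 is true.
  10. (x2 ∨ x4) — x4 is true.
  11. (x6 ∨ x5) — x5 is true.
  12. (¬x9 ∨ ¬x6 ∨ ¬x3) — ¬x6 is true.
  13. (¬x1 ∨ x6 ∨ ¬x5) — ¬x1 is true.
  14. (¬x6 ∨ x3 ∨ ¬x11) — ¬x6 is true.
  15. (¬x1 ∨ ¬x9 ∨ x5) — x5 is true.
  16. (x4 ∨ x8 ∨ ¬x7) — x8 is true.
  17. (¬x7 ∨ ¬x6 ∨ x11) — ¬x6 is true.
  18. (¬x5 ∨ ¬x7 ∨ ¬x1) — ¬x1 is true.
  19. (x7 ∨ x4 ∨ x11) — x4 is true.
  20. (¬x11 ∨ ¬x5) — ¬x11 is true.
  21. (¬x10 ∨ ¬x7 ∨ ¬x6) — ¬x6 is true.
  22. (x7 ∨ ¬x2 ∨ x8) — x8 is true.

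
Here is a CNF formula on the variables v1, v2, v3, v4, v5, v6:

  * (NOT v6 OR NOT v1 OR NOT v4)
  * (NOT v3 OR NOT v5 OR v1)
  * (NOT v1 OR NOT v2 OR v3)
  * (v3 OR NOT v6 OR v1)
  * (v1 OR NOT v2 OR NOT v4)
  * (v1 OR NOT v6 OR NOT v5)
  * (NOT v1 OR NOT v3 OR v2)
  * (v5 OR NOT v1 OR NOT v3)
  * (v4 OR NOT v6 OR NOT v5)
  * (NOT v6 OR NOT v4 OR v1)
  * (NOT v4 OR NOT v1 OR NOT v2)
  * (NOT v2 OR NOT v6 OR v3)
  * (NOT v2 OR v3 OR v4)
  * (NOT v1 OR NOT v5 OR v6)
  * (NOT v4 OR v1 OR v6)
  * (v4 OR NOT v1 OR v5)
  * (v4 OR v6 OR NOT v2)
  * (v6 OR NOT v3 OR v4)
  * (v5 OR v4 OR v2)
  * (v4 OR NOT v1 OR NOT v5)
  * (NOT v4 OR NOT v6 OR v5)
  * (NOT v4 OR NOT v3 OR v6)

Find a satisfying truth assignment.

v1 = False, v2 = True, v3 = True, v4 = False, v5 = False, v6 = True

Set v1 = False and propagate.
Try v2 = True.
  then v4 is forced to False.
  then v3 is forced to True.
  then v5 is forced to False.
  then v6 is forced to True.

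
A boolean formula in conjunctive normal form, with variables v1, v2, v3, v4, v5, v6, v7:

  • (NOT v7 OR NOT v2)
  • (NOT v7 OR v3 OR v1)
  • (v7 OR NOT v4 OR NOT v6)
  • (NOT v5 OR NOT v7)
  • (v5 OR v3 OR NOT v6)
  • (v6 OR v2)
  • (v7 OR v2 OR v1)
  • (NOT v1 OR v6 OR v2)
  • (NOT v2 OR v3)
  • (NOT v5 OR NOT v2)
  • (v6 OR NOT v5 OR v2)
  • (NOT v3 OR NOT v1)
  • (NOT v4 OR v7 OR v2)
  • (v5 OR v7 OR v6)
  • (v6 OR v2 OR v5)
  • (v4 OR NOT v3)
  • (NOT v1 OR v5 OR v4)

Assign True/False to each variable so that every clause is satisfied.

v1=T, v2=F, v3=F, v4=F, v5=T, v6=T, v7=F

Try v1 = True.
  then v3 is forced to False.
  then v2 is forced to False.
  then v6 is forced to True.
  then v5 is forced to True.
  then v7 is forced to False.
  then v4 is forced to False.
Every clause has at least one true literal under this assignment.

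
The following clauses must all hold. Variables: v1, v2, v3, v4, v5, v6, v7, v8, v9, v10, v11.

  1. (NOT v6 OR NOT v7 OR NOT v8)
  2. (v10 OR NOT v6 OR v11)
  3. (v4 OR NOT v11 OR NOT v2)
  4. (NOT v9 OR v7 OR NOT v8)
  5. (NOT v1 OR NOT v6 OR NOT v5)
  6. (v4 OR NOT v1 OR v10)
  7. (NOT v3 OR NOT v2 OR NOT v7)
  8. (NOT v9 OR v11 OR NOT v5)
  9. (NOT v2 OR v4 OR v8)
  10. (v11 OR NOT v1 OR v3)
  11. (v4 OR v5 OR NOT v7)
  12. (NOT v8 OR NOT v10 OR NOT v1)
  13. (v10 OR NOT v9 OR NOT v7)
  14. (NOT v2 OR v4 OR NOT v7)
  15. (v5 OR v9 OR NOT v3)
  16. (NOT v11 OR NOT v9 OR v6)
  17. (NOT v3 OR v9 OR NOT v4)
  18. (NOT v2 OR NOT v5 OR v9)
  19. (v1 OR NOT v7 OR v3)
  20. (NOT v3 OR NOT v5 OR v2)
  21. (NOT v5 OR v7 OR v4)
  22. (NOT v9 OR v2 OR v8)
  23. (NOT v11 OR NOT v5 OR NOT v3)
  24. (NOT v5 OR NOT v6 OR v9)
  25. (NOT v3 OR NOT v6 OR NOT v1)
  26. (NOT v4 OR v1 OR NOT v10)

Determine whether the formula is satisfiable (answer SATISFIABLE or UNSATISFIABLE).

SATISFIABLE

Set v1 = False and propagate.
For the remaining variables, v2 = False, v3 = False, v4 = True, v5 = False, v6 = False, v7 = False, v8 = False, v9 = False, v10 = False, v11 = False works.
Every clause has at least one true literal under this assignment.
So v1=F  v2=F  v3=F  v4=T  v5=F  v6=F  v7=F  v8=F  v9=F  v10=F  v11=F is a satisfying assignment.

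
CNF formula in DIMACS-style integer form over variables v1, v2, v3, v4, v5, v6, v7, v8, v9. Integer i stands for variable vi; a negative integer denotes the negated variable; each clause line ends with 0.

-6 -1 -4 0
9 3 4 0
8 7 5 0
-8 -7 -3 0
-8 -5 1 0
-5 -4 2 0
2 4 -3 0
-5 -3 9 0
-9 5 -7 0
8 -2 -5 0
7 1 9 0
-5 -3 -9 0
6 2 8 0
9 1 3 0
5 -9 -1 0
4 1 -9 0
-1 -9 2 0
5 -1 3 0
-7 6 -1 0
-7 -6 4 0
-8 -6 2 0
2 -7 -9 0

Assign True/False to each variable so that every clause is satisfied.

v1=False, v2=True, v3=False, v4=True, v5=False, v6=False, v7=False, v8=True, v9=True

Set v1 = False and propagate.
Branch on v2: take v2 = True.
Set v3 = False and propagate.
  then v9 is forced to True.
  then v4 is forced to True.
The remaining clauses are satisfied by v5 = False, v6 = False, v7 = False, v8 = True.
Every clause has at least one true literal under this assignment.
Check each clause:
  1. {¬v4, ¬v6, ¬v1} — ¬v6 is true.
  2. {v9, v3, v4} — v9 is true.
  3. {v7, v5, v8} — v8 is true.
  4. {¬v7, ¬v3, ¬v8} — ¬v7 is true.
  5. {v1, ¬v8, ¬v5} — ¬v5 is true.
  6. {¬v4, ¬v5, v2} — v2 is true.
  7. {v4, ¬v3, v2} — v2 is true.
  8. {v9, ¬v3, ¬v5} — v9 is true.
  9. {v5, ¬v9, ¬v7} — ¬v7 is true.
  10. {¬v2, v8, ¬v5} — v8 is true.
  11. {v1, v9, v7} — v9 is true.
  12. {¬v9, ¬v3, ¬v5} — ¬v5 is true.
  13. {v6, v8, v2} — v8 is true.
  14. {v9, v3, v1} — v9 is true.
  15. {v5, ¬v1, ¬v9} — ¬v1 is true.
  16. {v1, ¬v9, v4} — v4 is true.
  17. {¬v9, v2, ¬v1} — v2 is true.
  18. {¬v1, v5, v3} — ¬v1 is true.
  19. {¬v1, v6, ¬v7} — ¬v7 is true.
  20. {v4, ¬v6, ¬v7} — ¬v7 is true.
  21. {¬v6, ¬v8, v2} — ¬v6 is true.
  22. {¬v9, v2, ¬v7} — ¬v7 is true.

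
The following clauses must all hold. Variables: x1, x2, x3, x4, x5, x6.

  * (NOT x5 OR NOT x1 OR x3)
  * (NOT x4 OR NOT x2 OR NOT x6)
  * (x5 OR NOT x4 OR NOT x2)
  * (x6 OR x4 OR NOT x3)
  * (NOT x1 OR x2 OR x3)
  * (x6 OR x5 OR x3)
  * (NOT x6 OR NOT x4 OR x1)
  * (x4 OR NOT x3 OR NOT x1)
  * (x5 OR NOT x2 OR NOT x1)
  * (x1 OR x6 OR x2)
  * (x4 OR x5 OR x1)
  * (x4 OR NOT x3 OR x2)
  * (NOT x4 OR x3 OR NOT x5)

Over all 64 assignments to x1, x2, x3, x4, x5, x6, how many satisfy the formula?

10

Split on x4, then x1.
  x4=1, x1=1: 5 of the 16 assignments to (x2,x3,x5,x6) work.
  x4=1, x1=0: remaining (x2,x3,x5,x6) ∈ {(1,1,1,0)} — 1.
  x4=0, x1=1: a clause becomes empty — 0.
  x4=0, x1=0: remaining (x2,x3,x5,x6) ∈ {(0,0,1,1); (1,0,1,0); (1,0,1,1); (1,1,1,1)} — 4.
Total: 5 + 1 + 0 + 4 = 10.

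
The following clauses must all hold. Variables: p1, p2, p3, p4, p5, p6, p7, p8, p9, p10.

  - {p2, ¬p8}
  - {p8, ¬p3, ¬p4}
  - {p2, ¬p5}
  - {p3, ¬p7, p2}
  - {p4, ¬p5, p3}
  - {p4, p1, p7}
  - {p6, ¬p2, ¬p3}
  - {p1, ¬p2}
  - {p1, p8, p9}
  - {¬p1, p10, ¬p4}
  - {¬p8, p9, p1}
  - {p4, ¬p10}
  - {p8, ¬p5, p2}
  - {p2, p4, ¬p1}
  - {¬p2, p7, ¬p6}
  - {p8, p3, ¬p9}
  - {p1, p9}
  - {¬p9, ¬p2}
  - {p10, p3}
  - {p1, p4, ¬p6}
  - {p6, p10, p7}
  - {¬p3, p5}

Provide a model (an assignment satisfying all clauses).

p1=T, p2=T, p3=F, p4=T, p5=T, p6=F, p7=T, p8=F, p9=F, p10=T

Check each clause:
  1. {p2, ¬p8} — ¬p8 is true.
  2. {p8, ¬p3, ¬p4} — ¬p3 is true.
  3. {¬p5, p2} — p2 is true.
  4. {p2, p3, ¬p7} — p2 is true.
  5. {p3, p4, ¬p5} — p4 is true.
  6. {p1, p4, p7} — p1 is true.
  7. {¬p2, ¬p3, p6} — ¬p3 is true.
  8. {¬p2, p1} — p1 is true.
  9. {p9, p1, p8} — p1 is true.
  10. {p10, ¬p4, ¬p1} — p10 is true.
  11. {¬p8, p9, p1} — ¬p8 is true.
  12. {p4, ¬p10} — p4 is true.
  13. {p2, p8, ¬p5} — p2 is true.
  14. {p2, p4, ¬p1} — p2 is true.
  15. {¬p6, p7, ¬p2} — ¬p6 is true.
  16. {¬p9, p3, p8} — ¬p9 is true.
  17. {p1, p9} — p1 is true.
  18. {¬p2, ¬p9} — ¬p9 is true.
  19. {p10, p3} — p10 is true.
  20. {p1, ¬p6, p4} — p1 is true.
  21. {p6, p10, p7} — p10 is true.
  22. {¬p3, p5} — ¬p3 is true.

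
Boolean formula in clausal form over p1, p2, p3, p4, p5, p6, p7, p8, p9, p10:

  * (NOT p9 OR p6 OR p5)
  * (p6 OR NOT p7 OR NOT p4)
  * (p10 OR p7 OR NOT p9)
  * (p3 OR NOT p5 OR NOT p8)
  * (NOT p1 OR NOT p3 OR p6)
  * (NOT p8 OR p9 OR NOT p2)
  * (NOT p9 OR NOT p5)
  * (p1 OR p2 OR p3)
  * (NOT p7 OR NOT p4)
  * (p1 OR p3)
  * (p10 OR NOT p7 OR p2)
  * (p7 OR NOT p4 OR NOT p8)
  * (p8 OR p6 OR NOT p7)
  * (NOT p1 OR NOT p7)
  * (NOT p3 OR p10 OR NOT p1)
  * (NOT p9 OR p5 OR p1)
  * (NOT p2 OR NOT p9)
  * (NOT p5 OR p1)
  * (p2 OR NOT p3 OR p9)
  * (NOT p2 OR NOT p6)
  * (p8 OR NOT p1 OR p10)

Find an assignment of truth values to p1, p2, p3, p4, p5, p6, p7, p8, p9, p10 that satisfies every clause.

Pure literal: p4 appears only negated; assign p4 = False.
Pure literal: p10 appears only positively; assign p10 = True.
Set p1 = True and propagate.
  then p7 is forced to False.
Branch on p2: take p2 = False.
Try p3 = False.
For the remaining variables, p5 = False, p6 = True, p8 = False, p9 = False works.

p1=T, p2=F, p3=F, p4=F, p5=F, p6=T, p7=F, p8=F, p9=F, p10=T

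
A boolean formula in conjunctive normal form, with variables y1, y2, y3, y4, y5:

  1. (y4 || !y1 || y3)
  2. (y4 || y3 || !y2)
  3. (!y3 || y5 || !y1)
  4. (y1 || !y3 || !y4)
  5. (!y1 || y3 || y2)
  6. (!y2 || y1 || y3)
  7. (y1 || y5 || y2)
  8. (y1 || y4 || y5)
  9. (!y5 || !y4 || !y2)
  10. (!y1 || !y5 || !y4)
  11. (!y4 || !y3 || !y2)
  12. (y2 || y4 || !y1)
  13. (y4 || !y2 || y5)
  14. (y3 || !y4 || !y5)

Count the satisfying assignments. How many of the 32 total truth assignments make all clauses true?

5

The models are:
  y1=F y2=F y3=F y4=F y5=T
  y1=F y2=F y3=T y4=F y5=T
  y1=F y2=T y3=T y4=F y5=T
  y1=T y2=T y3=F y4=T y5=F
  y1=T y2=T y3=T y4=F y5=T
That's 5 in total.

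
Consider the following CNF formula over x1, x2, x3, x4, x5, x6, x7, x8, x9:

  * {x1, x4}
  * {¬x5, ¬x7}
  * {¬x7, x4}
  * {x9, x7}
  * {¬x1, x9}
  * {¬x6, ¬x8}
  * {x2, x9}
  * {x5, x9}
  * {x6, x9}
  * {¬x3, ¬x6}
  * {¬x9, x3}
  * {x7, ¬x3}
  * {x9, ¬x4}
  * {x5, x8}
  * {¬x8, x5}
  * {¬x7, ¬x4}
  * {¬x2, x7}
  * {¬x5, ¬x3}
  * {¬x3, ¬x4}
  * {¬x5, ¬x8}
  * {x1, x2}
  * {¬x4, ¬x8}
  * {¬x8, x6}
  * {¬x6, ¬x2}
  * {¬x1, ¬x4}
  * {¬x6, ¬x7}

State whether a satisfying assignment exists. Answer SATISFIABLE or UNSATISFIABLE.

x4 = True:
  propagation gives x9=True, x3=True; an empty clause results — contradiction.
x4 = False:
  propagation gives x1=True, x7=False, x9=True, x3=True; an empty clause results — contradiction.
Every branch closes, so no satisfying assignment exists.

UNSATISFIABLE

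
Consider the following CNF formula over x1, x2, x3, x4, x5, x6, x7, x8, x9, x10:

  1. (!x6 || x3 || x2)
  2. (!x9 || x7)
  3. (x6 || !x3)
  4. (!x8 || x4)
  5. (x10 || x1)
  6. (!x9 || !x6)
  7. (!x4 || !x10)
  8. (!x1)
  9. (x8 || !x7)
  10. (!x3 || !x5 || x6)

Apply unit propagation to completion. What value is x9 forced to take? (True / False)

(!x1) stands alone — x1 = False.
(x1 || x10): since x1 = False, the clause reduces to (x10). x10 = True.
(!x10 || !x4) with x10 = True leaves only !x4, so x4 = False.
In (x4 || !x8), x4 is now false; !x8 must hold, so x8 = False.
In (!x7 || x8), x8 is now false; !x7 must hold, so x7 = False.
(!x9 || x7) with x7 = False leaves only !x9, so x9 = False.

False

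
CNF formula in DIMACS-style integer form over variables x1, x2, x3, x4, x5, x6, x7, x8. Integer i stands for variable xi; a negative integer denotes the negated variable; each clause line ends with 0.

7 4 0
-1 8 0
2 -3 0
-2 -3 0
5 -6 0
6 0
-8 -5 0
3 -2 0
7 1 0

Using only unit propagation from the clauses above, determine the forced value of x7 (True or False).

True

(x6) is a unit clause: x6 = True.
From (x5 \/ ~x6) and x6 = True: x5 = True.
In (~x8 \/ ~x5), ~x5 is now false; ~x8 must hold, so x8 = False.
(~x1 \/ x8) with x8 = False leaves only ~x1, so x1 = False.
(x1 \/ x7): since x1 = False, the clause reduces to (x7). x7 = True.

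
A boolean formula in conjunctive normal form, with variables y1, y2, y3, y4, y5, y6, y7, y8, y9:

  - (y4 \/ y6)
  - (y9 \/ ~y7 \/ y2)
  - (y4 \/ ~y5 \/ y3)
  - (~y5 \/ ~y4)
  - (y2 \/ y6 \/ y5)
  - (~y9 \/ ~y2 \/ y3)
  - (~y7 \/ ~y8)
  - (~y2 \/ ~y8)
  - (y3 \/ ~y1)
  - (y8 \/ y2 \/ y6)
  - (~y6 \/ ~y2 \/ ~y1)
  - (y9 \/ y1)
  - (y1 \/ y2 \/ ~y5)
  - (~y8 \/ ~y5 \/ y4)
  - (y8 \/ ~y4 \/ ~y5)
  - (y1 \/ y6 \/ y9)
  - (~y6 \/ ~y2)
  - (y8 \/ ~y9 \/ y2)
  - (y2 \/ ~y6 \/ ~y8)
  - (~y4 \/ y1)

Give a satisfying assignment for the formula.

y1 = T, y2 = F, y3 = T, y4 = T, y5 = F, y6 = T, y7 = F, y8 = F, y9 = F

Pure literal: y3 appears only positively; assign y3 = True.
Pure literal: y7 appears only negated; assign y7 = False.
Branch on y1: take y1 = True.
For the remaining variables, y2 = False, y4 = True, y5 = False, y6 = True, y8 = False, y9 = False works.
Every clause has at least one true literal under this assignment.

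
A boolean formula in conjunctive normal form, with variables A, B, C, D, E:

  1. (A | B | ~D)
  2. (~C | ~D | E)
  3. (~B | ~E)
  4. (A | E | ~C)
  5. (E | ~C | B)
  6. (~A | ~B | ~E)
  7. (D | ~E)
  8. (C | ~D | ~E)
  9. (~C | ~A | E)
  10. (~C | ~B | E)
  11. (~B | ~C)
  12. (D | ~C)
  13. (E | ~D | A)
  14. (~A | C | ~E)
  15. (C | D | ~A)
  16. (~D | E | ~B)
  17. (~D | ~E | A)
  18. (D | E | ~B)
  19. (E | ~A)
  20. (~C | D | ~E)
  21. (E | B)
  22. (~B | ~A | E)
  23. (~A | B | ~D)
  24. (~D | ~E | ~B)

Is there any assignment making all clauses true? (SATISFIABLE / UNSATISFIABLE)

UNSATISFIABLE

E = True:
  propagation gives B=False, D=True, A=True; an empty clause results — contradiction.
E = False:
  propagation gives A=False, C=False, D=False, B=False; an empty clause results — contradiction.
Every branch closes, so no satisfying assignment exists.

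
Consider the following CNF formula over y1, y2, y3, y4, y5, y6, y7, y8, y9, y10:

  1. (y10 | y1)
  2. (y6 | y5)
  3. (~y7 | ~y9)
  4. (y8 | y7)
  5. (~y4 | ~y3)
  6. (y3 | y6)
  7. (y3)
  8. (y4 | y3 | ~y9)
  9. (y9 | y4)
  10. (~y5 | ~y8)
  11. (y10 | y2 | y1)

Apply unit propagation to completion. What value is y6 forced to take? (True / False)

True

(y3) stands alone — y3 = True.
From (~y4 | ~y3) and y3 = True: y4 = False.
In (y9 | y4), y4 is now false; y9 must hold, so y9 = True.
(~y9 | ~y7) with y9 = True leaves only ~y7, so y7 = False.
In (y8 | y7), y7 is now false; y8 must hold, so y8 = True.
From (~y8 | ~y5) and y8 = True: y5 = False.
From (y5 | y6) and y5 = False: y6 = True.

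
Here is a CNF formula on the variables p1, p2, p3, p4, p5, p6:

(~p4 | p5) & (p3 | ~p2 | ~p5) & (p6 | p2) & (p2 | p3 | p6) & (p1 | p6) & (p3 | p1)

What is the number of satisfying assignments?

Case analysis on p2 and p3:
  p2=1, p3=1: 9 of the 16 assignments to (p1,p4,p5,p6) work.
  p2=1, p3=0: remaining (p1,p4,p5,p6) ∈ {(1,0,0,0); (1,0,0,1)} — 2.
  p2=0, p3=1: p1 free; 3 ways for (p4,p5,p6) × 2^1 = 6.
  p2=0, p3=0: remaining (p1,p4,p5,p6) ∈ {(1,0,0,1); (1,0,1,1); (1,1,1,1)} — 3.
Total: 9 + 2 + 6 + 3 = 20.

20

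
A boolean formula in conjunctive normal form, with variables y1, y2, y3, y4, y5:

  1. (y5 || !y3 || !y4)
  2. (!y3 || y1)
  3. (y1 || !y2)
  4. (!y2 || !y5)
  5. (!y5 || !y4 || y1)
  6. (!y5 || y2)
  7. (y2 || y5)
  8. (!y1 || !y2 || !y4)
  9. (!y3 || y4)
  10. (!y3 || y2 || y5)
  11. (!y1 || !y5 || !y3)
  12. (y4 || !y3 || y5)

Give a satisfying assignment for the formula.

y1 = True, y2 = True, y3 = False, y4 = False, y5 = False

Pure literal: y3 appears only negated; assign y3 = False.
Set y1 = True and propagate.
Set y2 = True and propagate.
  then y5 is forced to False.
  then y4 is forced to False.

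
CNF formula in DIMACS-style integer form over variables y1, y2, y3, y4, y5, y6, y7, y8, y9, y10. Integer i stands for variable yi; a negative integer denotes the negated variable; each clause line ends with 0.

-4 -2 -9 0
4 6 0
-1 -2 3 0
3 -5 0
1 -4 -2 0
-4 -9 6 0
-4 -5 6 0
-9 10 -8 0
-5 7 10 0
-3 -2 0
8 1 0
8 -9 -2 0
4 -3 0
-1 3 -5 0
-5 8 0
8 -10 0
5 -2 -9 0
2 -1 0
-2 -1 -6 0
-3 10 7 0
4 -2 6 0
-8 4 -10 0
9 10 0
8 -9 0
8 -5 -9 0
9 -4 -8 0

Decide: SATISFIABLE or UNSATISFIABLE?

SATISFIABLE

Pure literal: y7 appears only positively; assign y7 = True.
Branch on y1: take y1 = False.
  then y8 is forced to True.
Branch on y2: take y2 = False.
Branch on y3: take y3 = True.
  then y4 is forced to True.
  then y9 is forced to True.
  then y6 is forced to True.
  then y10 is forced to True.
y5 is now unconstrained; take y5 = False.
So y1=False, y2=False, y3=True, y4=True, y5=False, y6=True, y7=True, y8=True, y9=True, y10=True is a satisfying assignment.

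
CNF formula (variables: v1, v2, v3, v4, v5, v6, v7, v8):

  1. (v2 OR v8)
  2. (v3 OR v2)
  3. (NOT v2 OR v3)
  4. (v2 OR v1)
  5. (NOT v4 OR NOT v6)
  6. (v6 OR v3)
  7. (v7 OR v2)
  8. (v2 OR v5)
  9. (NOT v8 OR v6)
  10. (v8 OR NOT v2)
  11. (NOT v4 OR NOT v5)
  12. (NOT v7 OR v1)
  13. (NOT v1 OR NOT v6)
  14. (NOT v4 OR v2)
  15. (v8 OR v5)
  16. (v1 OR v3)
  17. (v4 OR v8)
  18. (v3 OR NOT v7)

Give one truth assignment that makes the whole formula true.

v3 occurs only positively in the remaining clauses — set v3 = True.
Branch on v1: take v1 = False.
  then v2 is forced to True.
  then v8 is forced to True.
  then v6 is forced to True.
  then v4 is forced to False.
  then v7 is forced to False.
v5 is now unconstrained; take v5 = True.
Every clause has at least one true literal under this assignment.

v1=False  v2=True  v3=True  v4=False  v5=True  v6=True  v7=False  v8=True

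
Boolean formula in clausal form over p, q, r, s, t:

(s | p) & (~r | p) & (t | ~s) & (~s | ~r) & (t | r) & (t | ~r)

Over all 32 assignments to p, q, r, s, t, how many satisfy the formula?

8

Split on r, then s.
  r=1, s=1: a clause becomes empty — 0.
  r=1, s=0: remaining (p,q,t) ∈ {(1,0,1); (1,1,1)} — 2.
  r=0, s=1: remaining (p,q,t) ∈ {(0,0,1); (0,1,1); (1,0,1); (1,1,1)} — 4.
  r=0, s=0: remaining (p,q,t) ∈ {(1,0,1); (1,1,1)} — 2.
Total: 0 + 2 + 4 + 2 = 8.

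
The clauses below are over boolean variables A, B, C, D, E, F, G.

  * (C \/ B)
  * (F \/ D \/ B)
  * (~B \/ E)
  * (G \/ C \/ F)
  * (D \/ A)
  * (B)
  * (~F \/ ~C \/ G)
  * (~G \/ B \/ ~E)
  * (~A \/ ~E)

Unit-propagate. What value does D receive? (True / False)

True

(B) is a unit clause: B = True.
From (E \/ ~B) and B = True: E = True.
From (~A \/ ~E) and E = True: A = False.
(A \/ D) with A = False leaves only D, so D = True.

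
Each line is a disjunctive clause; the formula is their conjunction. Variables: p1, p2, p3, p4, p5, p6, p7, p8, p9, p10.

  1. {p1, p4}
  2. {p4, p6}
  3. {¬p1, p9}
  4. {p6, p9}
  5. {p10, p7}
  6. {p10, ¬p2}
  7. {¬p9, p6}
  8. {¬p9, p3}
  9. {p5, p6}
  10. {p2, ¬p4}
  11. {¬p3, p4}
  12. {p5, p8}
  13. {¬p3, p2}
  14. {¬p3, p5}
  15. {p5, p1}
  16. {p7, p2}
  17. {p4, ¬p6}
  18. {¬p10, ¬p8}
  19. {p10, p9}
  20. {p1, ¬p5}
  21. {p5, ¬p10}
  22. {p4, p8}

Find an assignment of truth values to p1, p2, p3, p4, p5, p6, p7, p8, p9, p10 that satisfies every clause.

p1=T, p2=T, p3=T, p4=T, p5=T, p6=T, p7=F, p8=F, p9=T, p10=T

Check each clause:
  1. {p4, p1} — p1 is true.
  2. {p4, p6} — p4 is true.
  3. {¬p1, p9} — p9 is true.
  4. {p6, p9} — p9 is true.
  5. {p10, p7} — p10 is true.
  6. {p10, ¬p2} — p10 is true.
  7. {¬p9, p6} — p6 is true.
  8. {¬p9, p3} — p3 is true.
  9. {p5, p6} — p5 is true.
  10. {¬p4, p2} — p2 is true.
  11. {¬p3, p4} — p4 is true.
  12. {p5, p8} — p5 is true.
  13. {p2, ¬p3} — p2 is true.
  14. {p5, ¬p3} — p5 is true.
  15. {p5, p1} — p1 is true.
  16. {p2, p7} — p2 is true.
  17. {p4, ¬p6} — p4 is true.
  18. {¬p8, ¬p10} — ¬p8 is true.
  19. {p10, p9} — p9 is true.
  20. {p1, ¬p5} — p1 is true.
  21. {p5, ¬p10} — p5 is true.
  22. {p8, p4} — p4 is true.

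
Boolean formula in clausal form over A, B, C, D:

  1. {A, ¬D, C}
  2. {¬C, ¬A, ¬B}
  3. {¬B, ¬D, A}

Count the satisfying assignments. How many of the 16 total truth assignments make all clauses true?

Split on A, then B.
  A=1, B=1: remaining (C,D) ∈ {(0,0); (0,1)} — 2.
  A=1, B=0: remaining (C,D) ∈ {(0,0); (0,1); (1,0); (1,1)} — 4.
  A=0, B=1: remaining (C,D) ∈ {(0,0); (1,0)} — 2.
  A=0, B=0: remaining (C,D) ∈ {(0,0); (1,0); (1,1)} — 3.
Total: 2 + 4 + 2 + 3 = 11.

11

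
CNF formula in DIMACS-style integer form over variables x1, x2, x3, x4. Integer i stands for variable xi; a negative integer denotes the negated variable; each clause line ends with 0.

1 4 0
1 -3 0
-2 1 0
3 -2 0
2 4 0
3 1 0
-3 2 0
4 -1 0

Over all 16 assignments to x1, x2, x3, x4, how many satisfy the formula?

The models are:
  x1=T x2=F x3=F x4=T
  x1=T x2=T x3=T x4=T
That's 2 in total.

2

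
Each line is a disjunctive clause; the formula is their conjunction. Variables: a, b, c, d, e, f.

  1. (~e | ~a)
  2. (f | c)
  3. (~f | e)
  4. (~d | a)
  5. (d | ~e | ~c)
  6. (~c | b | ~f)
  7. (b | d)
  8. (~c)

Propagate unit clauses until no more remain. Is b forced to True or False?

True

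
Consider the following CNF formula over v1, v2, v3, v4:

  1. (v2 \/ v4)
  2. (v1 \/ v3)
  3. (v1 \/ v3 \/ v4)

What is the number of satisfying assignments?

9

Case analysis on v1 and v3:
  v1=1, v3=1: remaining (v2,v4) ∈ {(0,1); (1,0); (1,1)} — 3.
  v1=1, v3=0: remaining (v2,v4) ∈ {(0,1); (1,0); (1,1)} — 3.
  v1=0, v3=1: remaining (v2,v4) ∈ {(0,1); (1,0); (1,1)} — 3.
  v1=0, v3=0: a clause becomes empty — 0.
Total: 3 + 3 + 3 + 0 = 9.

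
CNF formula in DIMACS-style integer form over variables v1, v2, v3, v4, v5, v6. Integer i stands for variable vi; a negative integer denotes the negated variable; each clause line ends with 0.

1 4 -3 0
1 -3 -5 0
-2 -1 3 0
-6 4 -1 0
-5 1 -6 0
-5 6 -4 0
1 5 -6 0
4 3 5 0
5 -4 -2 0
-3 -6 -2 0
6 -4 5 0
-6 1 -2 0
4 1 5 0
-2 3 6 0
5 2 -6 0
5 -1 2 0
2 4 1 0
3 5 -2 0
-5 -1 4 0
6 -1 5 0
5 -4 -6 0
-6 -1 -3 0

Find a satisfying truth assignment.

Try v1 = True.
Try v2 = False.
  then v5 is forced to True.
  then v4 is forced to True.
  then v6 is forced to True.
  then v3 is forced to False.
Every clause has at least one true literal under this assignment.

v1=True, v2=False, v3=False, v4=True, v5=True, v6=True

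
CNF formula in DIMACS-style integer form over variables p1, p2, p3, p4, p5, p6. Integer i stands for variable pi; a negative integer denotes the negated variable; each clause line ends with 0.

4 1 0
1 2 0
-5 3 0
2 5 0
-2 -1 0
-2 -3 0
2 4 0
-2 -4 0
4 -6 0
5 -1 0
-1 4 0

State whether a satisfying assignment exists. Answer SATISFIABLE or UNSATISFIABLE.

SATISFIABLE

Branch on p1: take p1 = True.
  then p2 is forced to False.
  then p5 is forced to True.
  then p3 is forced to True.
  then p4 is forced to True.
p6 is now unconstrained; take p6 = True.
So p1 = T  p2 = F  p3 = T  p4 = T  p5 = T  p6 = T is a satisfying assignment.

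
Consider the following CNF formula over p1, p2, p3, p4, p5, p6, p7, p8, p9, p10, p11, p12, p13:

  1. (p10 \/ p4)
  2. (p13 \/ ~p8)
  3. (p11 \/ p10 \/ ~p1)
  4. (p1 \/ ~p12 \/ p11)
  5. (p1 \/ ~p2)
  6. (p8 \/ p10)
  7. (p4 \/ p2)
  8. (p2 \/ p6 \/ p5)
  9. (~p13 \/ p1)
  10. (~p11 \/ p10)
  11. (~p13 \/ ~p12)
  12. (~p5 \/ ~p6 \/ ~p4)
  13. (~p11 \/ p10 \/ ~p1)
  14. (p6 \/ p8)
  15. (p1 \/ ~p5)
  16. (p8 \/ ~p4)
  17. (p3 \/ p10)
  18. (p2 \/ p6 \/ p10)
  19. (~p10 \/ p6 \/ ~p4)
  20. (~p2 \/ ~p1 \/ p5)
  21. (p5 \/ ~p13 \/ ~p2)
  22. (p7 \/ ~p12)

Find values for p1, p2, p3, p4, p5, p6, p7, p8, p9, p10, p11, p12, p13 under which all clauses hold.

p1=1, p2=1, p3=1, p4=0, p5=1, p6=1, p7=0, p8=0, p9=0, p10=1, p11=1, p12=0, p13=0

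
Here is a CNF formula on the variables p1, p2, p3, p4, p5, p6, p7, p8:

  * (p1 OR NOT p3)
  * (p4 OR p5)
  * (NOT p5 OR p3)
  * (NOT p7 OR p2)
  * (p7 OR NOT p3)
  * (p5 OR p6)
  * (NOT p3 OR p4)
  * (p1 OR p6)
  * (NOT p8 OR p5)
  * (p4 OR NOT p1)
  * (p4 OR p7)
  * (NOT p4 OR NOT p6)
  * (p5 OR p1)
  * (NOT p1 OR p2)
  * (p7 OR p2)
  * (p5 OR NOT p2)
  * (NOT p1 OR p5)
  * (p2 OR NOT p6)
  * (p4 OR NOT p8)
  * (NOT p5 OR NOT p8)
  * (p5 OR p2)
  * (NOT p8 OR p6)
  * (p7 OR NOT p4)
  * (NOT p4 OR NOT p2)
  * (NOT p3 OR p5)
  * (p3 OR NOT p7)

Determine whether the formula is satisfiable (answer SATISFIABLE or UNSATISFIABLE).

UNSATISFIABLE

p5 = True:
  propagation gives p3=True, p1=True, p7=True, p2=True; an empty clause results — contradiction.
p5 = False:
  propagation gives p4=True, p6=True; an empty clause results — contradiction.
Every branch closes, so no satisfying assignment exists.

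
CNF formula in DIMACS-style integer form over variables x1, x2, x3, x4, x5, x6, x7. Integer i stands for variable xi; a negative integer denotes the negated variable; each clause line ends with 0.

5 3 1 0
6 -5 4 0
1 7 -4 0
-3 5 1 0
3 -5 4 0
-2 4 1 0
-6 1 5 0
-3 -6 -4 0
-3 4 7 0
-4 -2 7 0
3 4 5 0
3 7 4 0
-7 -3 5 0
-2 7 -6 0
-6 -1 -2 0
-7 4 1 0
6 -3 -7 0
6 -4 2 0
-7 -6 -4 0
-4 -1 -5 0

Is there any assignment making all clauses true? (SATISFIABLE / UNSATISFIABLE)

SATISFIABLE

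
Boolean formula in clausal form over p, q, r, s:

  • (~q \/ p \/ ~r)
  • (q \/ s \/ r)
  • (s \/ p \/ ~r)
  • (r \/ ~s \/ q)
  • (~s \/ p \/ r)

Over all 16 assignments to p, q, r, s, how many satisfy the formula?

8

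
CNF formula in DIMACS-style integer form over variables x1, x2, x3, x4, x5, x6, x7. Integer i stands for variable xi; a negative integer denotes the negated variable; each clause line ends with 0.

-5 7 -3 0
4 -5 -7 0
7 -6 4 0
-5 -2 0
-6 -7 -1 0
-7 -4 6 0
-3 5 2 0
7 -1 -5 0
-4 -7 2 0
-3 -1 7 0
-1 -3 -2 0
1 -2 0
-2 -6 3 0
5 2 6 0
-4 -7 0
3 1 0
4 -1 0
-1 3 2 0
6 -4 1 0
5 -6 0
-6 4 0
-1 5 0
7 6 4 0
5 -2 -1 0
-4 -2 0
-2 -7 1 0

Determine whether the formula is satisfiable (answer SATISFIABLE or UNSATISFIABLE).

UNSATISFIABLE

x1 = True:
  propagation gives x4=True, x7=False, x5=False; an empty clause results — contradiction.
x1 = False:
  propagation gives x2=False, x3=True, x5=True, x7=True; an empty clause results — contradiction.
Every branch closes, so no satisfying assignment exists.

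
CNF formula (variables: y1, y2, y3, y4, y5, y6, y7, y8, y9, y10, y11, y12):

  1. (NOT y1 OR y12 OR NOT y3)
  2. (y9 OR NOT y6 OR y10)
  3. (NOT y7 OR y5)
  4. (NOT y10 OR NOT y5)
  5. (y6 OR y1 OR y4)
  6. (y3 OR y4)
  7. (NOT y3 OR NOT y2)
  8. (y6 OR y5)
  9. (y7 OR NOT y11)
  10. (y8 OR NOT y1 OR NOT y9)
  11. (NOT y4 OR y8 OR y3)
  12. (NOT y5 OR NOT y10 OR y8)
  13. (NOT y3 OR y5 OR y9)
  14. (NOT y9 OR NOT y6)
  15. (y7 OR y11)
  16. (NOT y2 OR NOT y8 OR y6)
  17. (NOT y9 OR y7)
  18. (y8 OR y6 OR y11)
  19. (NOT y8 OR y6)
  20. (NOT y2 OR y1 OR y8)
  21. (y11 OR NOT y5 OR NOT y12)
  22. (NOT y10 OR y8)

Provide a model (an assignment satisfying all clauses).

y1 = True  y2 = False  y3 = True  y4 = True  y5 = True  y6 = False  y7 = True  y8 = False  y9 = False  y10 = False  y11 = True  y12 = True

Check each clause:
  1. (NOT y3 OR NOT y1 OR y12) — y12 is true.
  2. (y9 OR NOT y6 OR y10) — NOT y6 is true.
  3. (y5 OR NOT y7) — y5 is true.
  4. (NOT y10 OR NOT y5) — NOT y10 is true.
  5. (y6 OR y4 OR y1) — y1 is true.
  6. (y3 OR y4) — y3 is true.
  7. (NOT y2 OR NOT y3) — NOT y2 is true.
  8. (y6 OR y5) — y5 is true.
  9. (y7 OR NOT y11) — y7 is true.
  10. (y8 OR NOT y9 OR NOT y1) — NOT y9 is true.
  11. (y8 OR y3 OR NOT y4) — y3 is true.
  12. (y8 OR NOT y10 OR NOT y5) — NOT y10 is true.
  13. (y9 OR y5 OR NOT y3) — y5 is true.
  14. (NOT y9 OR NOT y6) — NOT y6 is true.
  15. (y7 OR y11) — y11 is true.
  16. (NOT y8 OR NOT y2 OR y6) — NOT y8 is true.
  17. (y7 OR NOT y9) — y7 is true.
  18. (y11 OR y8 OR y6) — y11 is true.
  19. (y6 OR NOT y8) — NOT y8 is true.
  20. (y8 OR y1 OR NOT y2) — y1 is true.
  21. (NOT y12 OR NOT y5 OR y11) — y11 is true.
  22. (NOT y10 OR y8) — NOT y10 is true.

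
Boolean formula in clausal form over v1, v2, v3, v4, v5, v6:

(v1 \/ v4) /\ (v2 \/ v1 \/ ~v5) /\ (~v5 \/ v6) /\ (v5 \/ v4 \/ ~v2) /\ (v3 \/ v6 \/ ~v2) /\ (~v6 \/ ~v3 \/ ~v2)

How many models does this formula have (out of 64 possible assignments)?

23

Case analysis on v2 and v5:
  v2=1, v5=1: remaining (v1,v3,v4,v6) ∈ {(0,0,1,1); (1,0,0,1); (1,0,1,1)} — 3.
  v2=1, v5=0: remaining (v1,v3,v4,v6) ∈ {(0,0,1,1); (0,1,1,0); (1,0,1,1); (1,1,1,0)} — 4.
  v2=0, v5=1: remaining (v1,v3,v4,v6) ∈ {(1,0,0,1); (1,0,1,1); (1,1,0,1); (1,1,1,1)} — 4.
  v2=0, v5=0: v3, v6 free; 3 ways for (v1,v4) × 2^2 = 12.
Total: 3 + 4 + 4 + 12 = 23.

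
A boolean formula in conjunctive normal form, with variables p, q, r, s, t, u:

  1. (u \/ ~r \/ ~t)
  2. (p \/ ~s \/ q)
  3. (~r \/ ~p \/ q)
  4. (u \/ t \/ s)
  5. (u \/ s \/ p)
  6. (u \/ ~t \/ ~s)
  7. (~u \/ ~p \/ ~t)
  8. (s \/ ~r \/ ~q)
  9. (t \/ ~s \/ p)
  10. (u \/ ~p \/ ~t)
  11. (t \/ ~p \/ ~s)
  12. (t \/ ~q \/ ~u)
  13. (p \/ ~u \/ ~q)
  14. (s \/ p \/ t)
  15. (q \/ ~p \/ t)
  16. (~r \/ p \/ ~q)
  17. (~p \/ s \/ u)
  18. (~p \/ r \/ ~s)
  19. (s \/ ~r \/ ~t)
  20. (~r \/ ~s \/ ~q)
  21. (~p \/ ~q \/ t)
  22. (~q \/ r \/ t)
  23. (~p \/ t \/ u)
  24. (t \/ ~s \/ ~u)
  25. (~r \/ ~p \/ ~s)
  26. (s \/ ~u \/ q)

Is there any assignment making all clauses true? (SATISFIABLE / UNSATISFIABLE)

p = True:
  t = True:
    propagation gives u=False; an empty clause results — contradiction.
  t = False:
    propagation gives s=False, u=True, q=False; an empty clause results — contradiction.
p = False:
  s = True:
    propagation gives q=True, t=True, u=True; an empty clause results — contradiction.
  s = False:
    propagation gives u=True, q=False; an empty clause results — contradiction.
Every branch closes, so no satisfying assignment exists.

UNSATISFIABLE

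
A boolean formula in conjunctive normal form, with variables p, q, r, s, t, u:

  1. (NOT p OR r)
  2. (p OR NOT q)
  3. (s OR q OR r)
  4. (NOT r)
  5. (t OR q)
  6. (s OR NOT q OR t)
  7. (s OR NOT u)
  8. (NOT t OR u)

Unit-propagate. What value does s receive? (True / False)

True

(NOT r) stands alone — r = False.
(r OR NOT p): since r = False, the clause reduces to (NOT p). p = False.
In (NOT q OR p), p is now false; NOT q must hold, so q = False.
From (q OR s OR r) and q = False, r = False: s = True.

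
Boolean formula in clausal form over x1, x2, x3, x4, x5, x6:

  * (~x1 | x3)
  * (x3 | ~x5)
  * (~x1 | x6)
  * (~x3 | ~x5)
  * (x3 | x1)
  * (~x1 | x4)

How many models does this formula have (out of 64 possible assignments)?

10

Split on x1, then x3.
  x1=T, x3=T: remaining (x2,x4,x5,x6) ∈ {(F,T,F,T); (T,T,F,T)} — 2.
  x1=T, x3=F: a clause becomes empty — 0.
  x1=F, x3=T: forces x5=F; x2, x4, x6 free → 2^3 = 8.
  x1=F, x3=F: a clause becomes empty — 0.
Total: 2 + 0 + 8 + 0 = 10.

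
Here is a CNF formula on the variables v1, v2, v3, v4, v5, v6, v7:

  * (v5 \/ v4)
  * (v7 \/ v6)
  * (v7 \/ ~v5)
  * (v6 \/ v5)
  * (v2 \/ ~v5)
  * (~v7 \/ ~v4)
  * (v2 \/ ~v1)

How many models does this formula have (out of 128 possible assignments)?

Case analysis on v5 and v7:
  v5=T, v7=T: forces v2=T; v4=F; v1, v3, v6 free → 2^3 = 8.
  v5=T, v7=F: a clause becomes empty — 0.
  v5=F, v7=T: a clause becomes empty — 0.
  v5=F, v7=F: v3 free; 3 ways for (v1,v2,v4,v6) × 2^1 = 6.
Total: 8 + 0 + 0 + 6 = 14.

14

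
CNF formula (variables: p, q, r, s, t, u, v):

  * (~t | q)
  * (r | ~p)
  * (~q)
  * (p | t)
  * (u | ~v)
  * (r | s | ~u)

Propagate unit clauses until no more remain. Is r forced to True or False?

(~q) stands alone — q = False.
(~t | q): since q = False, the clause reduces to (~t). t = False.
(p | t): since t = False, the clause reduces to (p). p = True.
In (~p | r), ~p is now false; r must hold, so r = True.

True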